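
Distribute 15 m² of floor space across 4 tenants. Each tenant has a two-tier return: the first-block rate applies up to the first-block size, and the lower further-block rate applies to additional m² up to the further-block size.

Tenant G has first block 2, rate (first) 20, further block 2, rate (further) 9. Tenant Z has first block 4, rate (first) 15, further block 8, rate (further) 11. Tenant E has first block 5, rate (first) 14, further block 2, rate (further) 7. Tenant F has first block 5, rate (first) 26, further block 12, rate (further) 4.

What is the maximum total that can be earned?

Order all 8 blocks by rate: Tenant F/tier1 26 > Tenant G/tier1 20 > Tenant Z/tier1 15 > Tenant E/tier1 14 > Tenant Z/tier2 11 > Tenant G/tier2 9 > Tenant E/tier2 7 > Tenant F/tier2 4.
Tenant F tier1 at 26: fill all 5 — 10 left.
Tenant G/tier1 (20): +2 — 8 left.
Tenant Z/tier1 (15): +4 — 4 left.
Tenant E tier1 at 14: only 4 left, fill 4.
Total = 26×5 + 20×2 + 15×4 + 14×4 = 286.

286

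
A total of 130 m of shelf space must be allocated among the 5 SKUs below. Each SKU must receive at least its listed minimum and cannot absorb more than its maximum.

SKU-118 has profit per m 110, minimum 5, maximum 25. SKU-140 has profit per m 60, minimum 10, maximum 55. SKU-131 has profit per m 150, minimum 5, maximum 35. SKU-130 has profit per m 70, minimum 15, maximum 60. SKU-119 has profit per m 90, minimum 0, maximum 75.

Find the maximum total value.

Meeting every minimum uses 5+10+5+15+0 = 35 m, leaving 95.
Highest profit per m first: SKU-131 150 > SKU-118 110 > SKU-119 90 > SKU-130 70 > SKU-140 60.
SKU-131: +30 to 35 (cap) — 65 left.
SKU-118: +20 to 25 (cap) — 45 left.
Only 45 left; SKU-119 takes them to reach 45.
Total = 110×25 + 60×10 + 150×35 + 70×15 + 90×45 = 13700.

13700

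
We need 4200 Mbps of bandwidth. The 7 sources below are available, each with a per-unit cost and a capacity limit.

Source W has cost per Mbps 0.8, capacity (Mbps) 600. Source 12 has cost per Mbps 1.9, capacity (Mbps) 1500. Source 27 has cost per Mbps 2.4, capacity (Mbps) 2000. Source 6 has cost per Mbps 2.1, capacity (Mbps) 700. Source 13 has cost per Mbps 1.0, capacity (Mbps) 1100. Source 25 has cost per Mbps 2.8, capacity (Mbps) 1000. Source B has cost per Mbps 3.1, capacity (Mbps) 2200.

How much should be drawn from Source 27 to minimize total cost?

300

Fill from the cheapest source first.
Source W (0.8): use full 600 ; 3600 Mbps to go.
Take 1100 from Source 13 at 1.0 ; need 2500 more.
Source 12 (1.9): use full 1500 ; 1000 Mbps to go.
Take 700 from Source 6 at 2.1 ; need 300 more.
Source 27 at 2.4: take 300 of its 2000 ; requirement met.
Source 25, Source B: unused.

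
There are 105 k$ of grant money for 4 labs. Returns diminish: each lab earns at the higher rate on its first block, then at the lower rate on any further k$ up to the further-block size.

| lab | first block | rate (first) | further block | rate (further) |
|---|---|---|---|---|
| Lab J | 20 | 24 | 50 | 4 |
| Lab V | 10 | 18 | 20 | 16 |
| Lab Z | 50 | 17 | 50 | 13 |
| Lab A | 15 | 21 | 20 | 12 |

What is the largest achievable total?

1985

Rank every tier by rate: Lab J/first 24 > Lab A/first 21 > Lab V/first 18 > Lab Z/first 17 > Lab V/second 16 > Lab Z/second 13 > Lab A/second 12 > Lab J/second 4.
Lab J/first (24): +20 — 85 left.
Lab A/first (21): +15 — 70 left.
Lab V first at 18: fill all 10 — 60 left.
Lab Z/first (17): +50 — 10 left.
Lab V/second: +10 of 20 at 16; pool empty.
Total = 24×20 + 21×15 + 18×10 + 17×50 + 16×10 = 1985.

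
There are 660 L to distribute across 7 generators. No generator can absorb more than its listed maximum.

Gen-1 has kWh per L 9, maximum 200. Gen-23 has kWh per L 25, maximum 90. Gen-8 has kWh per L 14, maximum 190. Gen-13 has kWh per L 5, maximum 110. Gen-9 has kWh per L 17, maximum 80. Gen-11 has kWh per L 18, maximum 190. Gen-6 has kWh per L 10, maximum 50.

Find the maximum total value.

10730

Rank by kWh per L: Gen-23 25 > Gen-11 18 > Gen-9 17 > Gen-8 14 > Gen-6 10 > Gen-1 9 > Gen-13 5.
Give Gen-23 90 to hit its cap of 90 → 570 left.
Gen-11 takes 190 to reach its cap of 190 → 380 left.
Gen-9 takes 80 to reach its cap of 80 → 300 left.
Gen-8 takes 190 to reach its cap of 190 → 110 left.
Gen-6 takes 50 to reach its cap of 50 → 60 left.
Gen-1: +60 (room for 200) → 60. Pool exhausted.
Total = 9×60 + 25×90 + 14×190 + 17×80 + 18×190 + 10×50 = 10730.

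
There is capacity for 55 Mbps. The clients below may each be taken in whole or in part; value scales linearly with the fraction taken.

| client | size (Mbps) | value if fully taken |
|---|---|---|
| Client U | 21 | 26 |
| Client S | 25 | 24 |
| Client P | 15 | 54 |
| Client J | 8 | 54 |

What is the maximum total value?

144.56

Best value per unit of size first: Client J 54/8≈6.75, Client P 54/15≈3.6, Client U 26/21≈1.24, Client S 24/25≈0.96.
Take all of Client J (8 Mbps, value 54) → 47 Mbps left.
Take all of Client P (15 Mbps, value 54) → 32 Mbps left.
Client U: take in full, 21 Mbps for value 26 → 11 left.
11 Mbps left: a 11/25 share of Client S gives 24×11/25 = 10.56.
Total value = 144.56.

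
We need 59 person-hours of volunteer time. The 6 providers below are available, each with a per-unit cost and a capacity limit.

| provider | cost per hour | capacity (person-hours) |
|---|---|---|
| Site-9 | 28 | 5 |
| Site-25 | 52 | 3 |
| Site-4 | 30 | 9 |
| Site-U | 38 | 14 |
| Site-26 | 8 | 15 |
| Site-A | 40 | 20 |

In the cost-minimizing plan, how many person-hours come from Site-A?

Cheapest first:
Site-26 (8): use full 15 → 44 person-hours to go.
Take 5 from Site-9 at 28 → need 39 more.
Site-4 (30): use full 9 → 30 person-hours to go.
Site-U at 38: take all 14 person-hours → 16 still needed.
Site-A at 40: take 16 of its 20 → requirement met.
Site-25: unused.

16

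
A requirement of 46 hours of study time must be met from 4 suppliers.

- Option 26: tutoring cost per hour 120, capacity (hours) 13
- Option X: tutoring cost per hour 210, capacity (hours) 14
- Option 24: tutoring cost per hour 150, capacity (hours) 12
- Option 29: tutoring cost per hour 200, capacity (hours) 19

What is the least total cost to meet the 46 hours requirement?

Fill from the cheapest supplier first.
Option 26 (120): use full 13 ; 33 hours to go.
Option 24 at 150: take all 12 hours ; 21 still needed.
Take 19 from Option 29 at 200 ; need 2 more.
Option X at 210: take 2 of its 14 ; requirement met.
Cost = 13×120 + 12×150 + 19×200 + 2×210 = 7580.

7580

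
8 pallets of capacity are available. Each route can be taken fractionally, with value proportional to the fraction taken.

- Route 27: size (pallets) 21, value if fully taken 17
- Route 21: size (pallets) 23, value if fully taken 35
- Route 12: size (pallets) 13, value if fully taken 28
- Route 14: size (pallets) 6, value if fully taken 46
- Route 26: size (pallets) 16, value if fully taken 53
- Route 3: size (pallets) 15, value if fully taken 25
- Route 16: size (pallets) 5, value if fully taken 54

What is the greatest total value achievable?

77

Sort by value density: Route 16 54/5≈10.8, Route 14 46/6≈7.67, Route 26 53/16≈3.31, Route 12 28/13≈2.15, Route 3 25/15≈1.67, Route 21 35/23≈1.52, Route 27 17/21≈0.81.
Take all of Route 16 (5 pallets, value 54) → 3 pallets left.
3 pallets left: a 3/6 share of Route 14 gives 46×3/6 = 23.
Total value = 77.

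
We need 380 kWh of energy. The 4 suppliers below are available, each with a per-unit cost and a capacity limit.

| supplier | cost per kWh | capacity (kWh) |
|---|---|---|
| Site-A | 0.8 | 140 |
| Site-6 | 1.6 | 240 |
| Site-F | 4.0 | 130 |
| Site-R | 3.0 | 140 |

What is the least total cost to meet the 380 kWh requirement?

Cheapest first:
Take 140 from Site-A at 0.8 → need 240 more.
Site-6 (1.6): use full 240 → 0 kWh to go.
Site-R, Site-F: unused.
Cost = 140×0.8 + 240×1.6 = 496.

496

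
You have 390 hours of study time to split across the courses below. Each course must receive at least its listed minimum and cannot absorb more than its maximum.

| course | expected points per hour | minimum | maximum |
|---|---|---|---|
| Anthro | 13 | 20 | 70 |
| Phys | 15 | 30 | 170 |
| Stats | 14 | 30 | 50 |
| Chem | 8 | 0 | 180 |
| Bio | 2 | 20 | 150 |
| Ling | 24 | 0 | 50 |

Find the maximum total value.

Meeting every minimum uses 20+30+30+0+20+0 = 100 hours, leaving 290.
Rank by expected points per hour: Ling 24 > Phys 15 > Stats 14 > Anthro 13 > Chem 8 > Bio 2.
Ling takes 50 more to reach its cap of 50 ; 240 left.
Phys takes 140 more to reach its cap of 170 ; 100 left.
Give Stats 20 more to hit its cap of 50 ; 80 left.
Anthro takes 50 more to reach its cap of 70 ; 30 left.
Only 30 left; Chem takes them to reach 30.
Total = 13×70 + 15×170 + 14×50 + 8×30 + 2×20 + 24×50 = 5640.

5640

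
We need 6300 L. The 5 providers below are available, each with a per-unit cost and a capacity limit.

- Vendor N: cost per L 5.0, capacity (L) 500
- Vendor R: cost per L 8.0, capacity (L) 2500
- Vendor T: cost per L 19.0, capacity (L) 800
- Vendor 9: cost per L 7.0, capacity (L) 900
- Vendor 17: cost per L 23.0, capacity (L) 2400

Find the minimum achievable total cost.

80800

Use providers in increasing cost order.
Take 500 from Vendor N at 5.0 → need 5800 more.
Take 900 from Vendor 9 at 7.0 → need 4900 more.
Vendor R at 8.0: take all 2500 L → 2400 still needed.
Vendor T (19.0): use full 800 → 1600 L to go.
Take 1600 from Vendor 17 at 23.0 to finish.
Cost = 500×5.0 + 900×7.0 + 2500×8.0 + 800×19.0 + 1600×23.0 = 80800.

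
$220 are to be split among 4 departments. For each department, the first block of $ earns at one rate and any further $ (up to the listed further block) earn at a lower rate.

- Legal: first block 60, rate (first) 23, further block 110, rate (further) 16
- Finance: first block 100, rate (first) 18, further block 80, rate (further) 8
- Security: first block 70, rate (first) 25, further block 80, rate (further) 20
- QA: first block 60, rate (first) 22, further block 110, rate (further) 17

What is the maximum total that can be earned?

5050

Rank every tier by rate: Security/first 25 > Legal/first 23 > QA/first 22 > Security/second 20 > Finance/first 18 > QA/second 17 > Legal/second 16 > Finance/second 8.
Security first at 25: fill all 70 → 150 left.
Legal first at 23: fill all 60 → 90 left.
Fill QA first block (60 at 22) → 30 left.
Security/second: +30 of 80 at 20; pool empty.
Total = 25×70 + 23×60 + 22×60 + 20×30 = 5050.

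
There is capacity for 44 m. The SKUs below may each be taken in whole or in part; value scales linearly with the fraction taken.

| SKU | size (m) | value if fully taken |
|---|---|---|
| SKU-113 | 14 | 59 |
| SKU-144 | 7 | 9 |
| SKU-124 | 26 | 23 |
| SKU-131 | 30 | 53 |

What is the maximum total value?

Rank by value-to-size ratio: SKU-113 59/14≈4.21, SKU-131 53/30≈1.77, SKU-144 9/7≈1.29, SKU-124 23/26≈0.885.
All 14 m of SKU-113 fit (value 59) — 30 remain.
All 30 m of SKU-131 fit (value 53) — 0 remain.
Total value = 112.

112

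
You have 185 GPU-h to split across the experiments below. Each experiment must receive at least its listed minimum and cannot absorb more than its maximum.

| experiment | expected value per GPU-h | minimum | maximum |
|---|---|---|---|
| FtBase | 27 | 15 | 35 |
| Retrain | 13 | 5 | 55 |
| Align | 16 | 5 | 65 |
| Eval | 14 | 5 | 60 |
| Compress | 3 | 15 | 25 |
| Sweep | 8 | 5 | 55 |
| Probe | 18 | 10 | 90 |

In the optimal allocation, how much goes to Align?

30

Meeting every minimum uses 15+5+5+5+15+5+10 = 60 GPU-h, leaving 125.
Order the experiments by expected value per GPU-h: FtBase 27 > Probe 18 > Align 16 > Eval 14 > Retrain 13 > Sweep 8 > Compress 3.
FtBase takes 20 more to reach its cap of 35 — 105 left.
Probe takes 80 more to reach its cap of 90 — 25 left.
Align has room for 60 more but only 25 remain, so it gets 30.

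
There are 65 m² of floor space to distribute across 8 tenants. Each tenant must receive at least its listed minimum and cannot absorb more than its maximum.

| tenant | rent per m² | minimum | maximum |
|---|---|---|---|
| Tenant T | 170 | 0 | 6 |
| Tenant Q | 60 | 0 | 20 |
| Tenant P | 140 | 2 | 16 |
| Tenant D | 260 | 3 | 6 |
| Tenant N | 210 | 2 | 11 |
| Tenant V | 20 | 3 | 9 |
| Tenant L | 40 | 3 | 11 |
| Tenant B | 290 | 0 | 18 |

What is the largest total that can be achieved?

12650

Meeting every minimum uses 0+0+2+3+2+3+3+0 = 13 m², leaving 52.
Order the tenants by rent per m²: Tenant B 290 > Tenant D 260 > Tenant N 210 > Tenant T 170 > Tenant P 140 > Tenant Q 60 > Tenant L 40 > Tenant V 20.
Tenant B: +18 to 18 (cap) — 34 left.
Tenant D: +3 to 6 (cap) — 31 left.
Give Tenant N 9 more to hit its cap of 11 — 22 left.
Tenant T takes 6 more to reach its cap of 6 — 16 left.
Tenant P takes 14 more to reach its cap of 16 — 2 left.
Tenant Q: +2 (room for 20) → 2. Pool exhausted.
Total = 170×6 + 60×2 + 140×16 + 260×6 + 210×11 + 20×3 + 40×3 + 290×18 = 12650.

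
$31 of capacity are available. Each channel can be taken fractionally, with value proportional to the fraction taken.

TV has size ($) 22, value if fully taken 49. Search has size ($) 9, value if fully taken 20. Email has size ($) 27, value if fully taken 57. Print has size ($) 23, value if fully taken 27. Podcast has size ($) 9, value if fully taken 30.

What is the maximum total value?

Rank by value-to-size ratio: Podcast 30/9≈3.33, TV 49/22≈2.23, Search 20/9≈2.22, Email 57/27≈2.11, Print 27/23≈1.17.
Take all of Podcast (9 $, value 30) → 22 $ left.
All 22 $ of TV fit (value 49) → 0 remain.
Total value = 79.

79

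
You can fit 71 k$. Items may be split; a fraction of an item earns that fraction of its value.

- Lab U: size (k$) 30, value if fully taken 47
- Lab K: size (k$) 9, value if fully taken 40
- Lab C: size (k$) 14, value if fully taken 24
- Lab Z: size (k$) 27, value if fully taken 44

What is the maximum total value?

Rank by value-to-size ratio: Lab K 40/9≈4.44, Lab C 24/14≈1.71, Lab Z 44/27≈1.63, Lab U 47/30≈1.57.
Take all of Lab K (9 k$, value 40) ; 62 k$ left.
Take all of Lab C (14 k$, value 24) ; 48 k$ left.
Lab Z: take in full, 27 k$ for value 44 ; 21 left.
21 k$ left: a 21/30 share of Lab U gives 47×21/30 = 32.9.
Total value = 140.9.

140.9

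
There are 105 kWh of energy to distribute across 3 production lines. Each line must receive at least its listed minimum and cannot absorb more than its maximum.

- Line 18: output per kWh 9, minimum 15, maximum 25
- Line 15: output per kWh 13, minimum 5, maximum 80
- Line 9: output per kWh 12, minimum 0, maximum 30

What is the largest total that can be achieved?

1295

Meeting every minimum uses 15+5+0 = 20 kWh, leaving 85.
Highest output per kWh first: Line 15 13 > Line 9 12 > Line 18 9.
Line 15: +75 to 80 (cap) ; 10 left.
Line 9 has room for 30 more but only 10 remain, so it gets 10.
Total = 9×15 + 13×80 + 12×10 = 1295.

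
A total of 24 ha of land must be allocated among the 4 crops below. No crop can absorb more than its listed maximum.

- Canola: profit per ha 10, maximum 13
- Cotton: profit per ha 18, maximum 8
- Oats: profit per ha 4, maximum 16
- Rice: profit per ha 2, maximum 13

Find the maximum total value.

286

Order the crops by profit per ha: Cotton 18 > Canola 10 > Oats 4 > Rice 2.
Give Cotton 8 to hit its cap of 8 ; 16 left.
Canola takes 13 to reach its cap of 13 ; 3 left.
Oats has room for 16 but only 3 remain, so it gets 3.
Total = 10×13 + 18×8 + 4×3 = 286.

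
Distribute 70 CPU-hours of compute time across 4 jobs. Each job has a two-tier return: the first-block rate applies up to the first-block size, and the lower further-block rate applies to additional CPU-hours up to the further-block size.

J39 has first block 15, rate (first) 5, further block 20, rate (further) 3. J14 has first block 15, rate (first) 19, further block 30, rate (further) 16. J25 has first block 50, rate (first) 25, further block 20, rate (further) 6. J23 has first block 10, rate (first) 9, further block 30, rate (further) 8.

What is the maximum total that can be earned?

1615

Rank every tier by rate: J25/tier1 25 > J14/tier1 19 > J14/tier2 16 > J23/tier1 9 > J23/tier2 8 > J25/tier2 6 > J39/tier1 5 > J39/tier2 3.
J25 tier1 at 25: fill all 50 ; 20 left.
Fill J14 tier1 block (15 at 19) ; 5 left.
J14 tier2 at 16: only 5 left, fill 5.
Total = 25×50 + 19×15 + 16×5 = 1615.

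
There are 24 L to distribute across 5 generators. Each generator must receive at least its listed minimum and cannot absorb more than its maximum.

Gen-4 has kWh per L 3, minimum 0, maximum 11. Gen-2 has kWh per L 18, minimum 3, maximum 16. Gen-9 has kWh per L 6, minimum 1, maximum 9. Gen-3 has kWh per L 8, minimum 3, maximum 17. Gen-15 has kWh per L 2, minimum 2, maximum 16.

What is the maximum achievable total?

Meeting every minimum uses 0+3+1+3+2 = 9 L, leaving 15.
Highest kWh per L first: Gen-2 18 > Gen-3 8 > Gen-9 6 > Gen-4 3 > Gen-15 2.
Gen-2: +13 to 16 (cap) — 2 left.
Only 2 left; Gen-3 takes them to reach 5.
Total = 18×16 + 6×1 + 8×5 + 2×2 = 338.

338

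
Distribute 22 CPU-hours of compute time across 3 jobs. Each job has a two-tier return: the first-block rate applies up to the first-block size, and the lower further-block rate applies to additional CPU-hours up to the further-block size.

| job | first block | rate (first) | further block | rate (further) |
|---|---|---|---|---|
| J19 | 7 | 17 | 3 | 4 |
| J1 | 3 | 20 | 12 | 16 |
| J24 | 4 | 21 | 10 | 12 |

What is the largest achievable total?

391

Treat each block as its own option and order by rate: J24/tier1 21 > J1/tier1 20 > J19/tier1 17 > J1/tier2 16 > J24/tier2 12 > J19/tier2 4.
J24/tier1 (21): +4 → 18 left.
Fill J1 tier1 block (3 at 20) → 15 left.
J19 tier1 at 17: fill all 7 → 8 left.
8 remain; put them into J1 tier2 at 16.
Total = 21×4 + 20×3 + 17×7 + 16×8 = 391.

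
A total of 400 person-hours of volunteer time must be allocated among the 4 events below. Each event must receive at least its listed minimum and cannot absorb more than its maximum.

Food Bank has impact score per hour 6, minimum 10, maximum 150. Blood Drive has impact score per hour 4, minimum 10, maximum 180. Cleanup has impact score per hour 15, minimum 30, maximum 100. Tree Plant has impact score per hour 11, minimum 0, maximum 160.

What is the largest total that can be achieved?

Meeting every minimum uses 10+10+30+0 = 50 person-hours, leaving 350.
Rank by impact score per hour: Cleanup 15 > Tree Plant 11 > Food Bank 6 > Blood Drive 4.
Give Cleanup 70 more to hit its cap of 100 → 280 left.
Give Tree Plant 160 more to hit its cap of 160 → 120 left.
Food Bank has room for 140 more but only 120 remain, so it gets 130.
Total = 6×130 + 4×10 + 15×100 + 11×160 = 4080.

4080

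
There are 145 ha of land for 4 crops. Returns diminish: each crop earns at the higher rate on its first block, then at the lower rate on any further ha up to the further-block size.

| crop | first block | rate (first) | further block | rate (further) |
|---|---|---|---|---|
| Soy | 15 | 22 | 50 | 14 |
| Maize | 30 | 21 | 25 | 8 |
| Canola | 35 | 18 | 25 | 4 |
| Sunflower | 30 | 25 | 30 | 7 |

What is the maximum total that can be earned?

Treat each block as its own option and order by rate: Sunflower/T1 25 > Soy/T1 22 > Maize/T1 21 > Canola/T1 18 > Soy/T2 14 > Maize/T2 8 > Sunflower/T2 7 > Canola/T2 4.
Fill Sunflower T1 block (30 at 25) — 115 left.
Soy T1 at 22: fill all 15 — 100 left.
Fill Maize T1 block (30 at 21) — 70 left.
Canola/T1 (18): +35 — 35 left.
35 remain; put them into Soy T2 at 14.
Total = 25×30 + 22×15 + 21×30 + 18×35 + 14×35 = 2830.

2830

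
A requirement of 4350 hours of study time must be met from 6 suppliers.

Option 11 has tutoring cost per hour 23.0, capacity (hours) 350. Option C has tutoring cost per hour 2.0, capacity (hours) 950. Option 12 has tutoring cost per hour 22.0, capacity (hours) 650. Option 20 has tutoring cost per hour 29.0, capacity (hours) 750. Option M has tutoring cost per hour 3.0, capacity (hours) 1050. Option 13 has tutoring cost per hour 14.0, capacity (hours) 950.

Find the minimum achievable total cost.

52300

Cheapest first:
Option C at 2.0: take all 950 hours → 3400 still needed.
Option M at 3.0: take all 1050 hours → 2350 still needed.
Take 950 from Option 13 at 14.0 → need 1400 more.
Option 12 (22.0): use full 650 → 750 hours to go.
Option 11 at 23.0: take all 350 hours → 400 still needed.
Option 20 (29.0): take the remaining 400 → done.
Cost = 950×2.0 + 1050×3.0 + 950×14.0 + 650×22.0 + 350×23.0 + 400×29.0 = 52300.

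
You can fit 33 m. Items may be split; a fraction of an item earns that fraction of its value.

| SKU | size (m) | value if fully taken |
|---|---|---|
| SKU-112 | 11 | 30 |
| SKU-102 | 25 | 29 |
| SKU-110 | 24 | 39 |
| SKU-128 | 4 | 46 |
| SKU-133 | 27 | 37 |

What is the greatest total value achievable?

105.25

Rank by value-to-size ratio: SKU-128 46/4≈11.5, SKU-112 30/11≈2.73, SKU-110 39/24≈1.62, SKU-133 37/27≈1.37, SKU-102 29/25≈1.16.
All 4 m of SKU-128 fit (value 46) ; 29 remain.
SKU-112: take in full, 11 m for value 30 ; 18 left.
18 m left: a 18/24 share of SKU-110 gives 39×18/24 = 29.25.
Total value = 105.25.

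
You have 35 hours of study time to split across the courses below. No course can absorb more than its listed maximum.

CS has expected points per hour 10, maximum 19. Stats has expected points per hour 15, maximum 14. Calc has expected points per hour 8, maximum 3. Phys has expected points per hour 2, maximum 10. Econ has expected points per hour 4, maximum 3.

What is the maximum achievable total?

Order the courses by expected points per hour: Stats 15 > CS 10 > Calc 8 > Econ 4 > Phys 2.
Give Stats 14 to hit its cap of 14 ; 21 left.
CS: +19 to 19 (cap) ; 2 left.
Calc has room for 3 but only 2 remain, so it gets 2.
Total = 10×19 + 15×14 + 8×2 = 416.

416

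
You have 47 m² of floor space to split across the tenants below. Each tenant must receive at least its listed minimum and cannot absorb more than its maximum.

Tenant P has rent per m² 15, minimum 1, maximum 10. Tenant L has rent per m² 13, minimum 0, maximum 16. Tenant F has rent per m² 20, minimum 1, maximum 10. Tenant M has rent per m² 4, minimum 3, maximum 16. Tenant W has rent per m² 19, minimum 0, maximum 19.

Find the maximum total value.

788

Meeting every minimum uses 1+0+1+3+0 = 5 m², leaving 42.
Highest rent per m² first: Tenant F 20 > Tenant W 19 > Tenant P 15 > Tenant L 13 > Tenant M 4.
Tenant F: +9 to 10 (cap) — 33 left.
Tenant W takes 19 more to reach its cap of 19 — 14 left.
Tenant P takes 9 more to reach its cap of 10 — 5 left.
Only 5 left; Tenant L takes them to reach 5.
Total = 15×10 + 13×5 + 20×10 + 4×3 + 19×19 = 788.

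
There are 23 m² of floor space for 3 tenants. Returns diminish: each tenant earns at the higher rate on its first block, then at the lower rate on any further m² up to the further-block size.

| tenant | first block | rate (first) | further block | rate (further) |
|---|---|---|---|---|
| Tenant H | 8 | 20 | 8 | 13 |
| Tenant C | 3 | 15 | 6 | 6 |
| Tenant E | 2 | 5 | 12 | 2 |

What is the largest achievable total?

333

Rank every tier by rate: Tenant H/tier1 20 > Tenant C/tier1 15 > Tenant H/tier2 13 > Tenant C/tier2 6 > Tenant E/tier1 5 > Tenant E/tier2 2.
Tenant H tier1 at 20: fill all 8 ; 15 left.
Fill Tenant C tier1 block (3 at 15) ; 12 left.
Tenant H tier2 at 13: fill all 8 ; 4 left.
4 remain; put them into Tenant C tier2 at 6.
Total = 20×8 + 15×3 + 13×8 + 6×4 = 333.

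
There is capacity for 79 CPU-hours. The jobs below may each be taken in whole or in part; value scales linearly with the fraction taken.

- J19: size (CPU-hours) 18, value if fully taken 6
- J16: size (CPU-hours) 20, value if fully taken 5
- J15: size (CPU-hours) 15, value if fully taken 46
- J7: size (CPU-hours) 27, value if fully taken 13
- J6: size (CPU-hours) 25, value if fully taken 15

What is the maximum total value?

78

Rank by value-to-size ratio: J15 46/15≈3.07, J6 15/25≈0.6, J7 13/27≈0.481, J19 6/18≈0.333, J16 5/20≈0.25.
All 15 CPU-hours of J15 fit (value 46) ; 64 remain.
All 25 CPU-hours of J6 fit (value 15) ; 39 remain.
J7: take in full, 27 CPU-hours for value 13 ; 12 left.
12 CPU-hours left: a 12/18 share of J19 gives 6×12/18 = 4.
Total value = 78.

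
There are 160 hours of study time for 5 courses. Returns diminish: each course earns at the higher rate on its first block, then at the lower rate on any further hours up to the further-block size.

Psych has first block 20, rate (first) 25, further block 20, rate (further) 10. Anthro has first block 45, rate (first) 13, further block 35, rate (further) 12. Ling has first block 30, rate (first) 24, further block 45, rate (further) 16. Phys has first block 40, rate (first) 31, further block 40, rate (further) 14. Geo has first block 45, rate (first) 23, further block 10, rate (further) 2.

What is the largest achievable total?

3895

Treat each block as its own option and order by rate: Phys/T1 31 > Psych/T1 25 > Ling/T1 24 > Geo/T1 23 > Ling/T2 16 > Phys/T2 14 > Anthro/T1 13 > Anthro/T2 12 > Psych/T2 10 > Geo/T2 2.
Phys T1 at 31: fill all 40 — 120 left.
Psych/T1 (25): +20 — 100 left.
Ling T1 at 24: fill all 30 — 70 left.
Geo/T1 (23): +45 — 25 left.
Ling/T2: +25 of 45 at 16; pool empty.
Total = 31×40 + 25×20 + 24×30 + 23×45 + 16×25 = 3895.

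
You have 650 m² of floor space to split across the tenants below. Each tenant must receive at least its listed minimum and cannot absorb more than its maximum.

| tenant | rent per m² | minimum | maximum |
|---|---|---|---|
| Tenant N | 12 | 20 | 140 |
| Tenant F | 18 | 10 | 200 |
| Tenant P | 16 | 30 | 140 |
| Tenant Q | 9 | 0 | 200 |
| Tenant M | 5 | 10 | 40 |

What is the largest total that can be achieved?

9010

Meeting every minimum uses 20+10+30+0+10 = 70 m², leaving 580.
Order the tenants by rent per m²: Tenant F 18 > Tenant P 16 > Tenant N 12 > Tenant Q 9 > Tenant M 5.
Give Tenant F 190 more to hit its cap of 200 ; 390 left.
Tenant P takes 110 more to reach its cap of 140 ; 280 left.
Tenant N takes 120 more to reach its cap of 140 ; 160 left.
Tenant Q: +160 (room for 200) → 160. Pool exhausted.
Total = 12×140 + 18×200 + 16×140 + 9×160 + 5×10 = 9010.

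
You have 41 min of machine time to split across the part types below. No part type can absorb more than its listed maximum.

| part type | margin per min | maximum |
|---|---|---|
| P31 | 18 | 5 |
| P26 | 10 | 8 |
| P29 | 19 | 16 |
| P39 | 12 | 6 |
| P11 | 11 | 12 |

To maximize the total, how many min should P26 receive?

2

Highest margin per min first: P29 19 > P31 18 > P39 12 > P11 11 > P26 10.
P29: +16 to 16 (cap) ; 25 left.
P31: +5 to 5 (cap) ; 20 left.
Give P39 6 to hit its cap of 6 ; 14 left.
Give P11 12 to hit its cap of 12 ; 2 left.
P26: +2 (room for 8) → 2. Pool exhausted.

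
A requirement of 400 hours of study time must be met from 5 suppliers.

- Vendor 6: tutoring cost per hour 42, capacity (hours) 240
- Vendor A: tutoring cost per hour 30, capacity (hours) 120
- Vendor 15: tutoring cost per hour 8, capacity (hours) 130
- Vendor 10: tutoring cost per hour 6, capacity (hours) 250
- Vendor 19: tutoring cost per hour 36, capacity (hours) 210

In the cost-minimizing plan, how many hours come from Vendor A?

20

Use suppliers in increasing cost order.
Vendor 10 (6): use full 250 → 150 hours to go.
Take 130 from Vendor 15 at 8 → need 20 more.
Vendor A (30): take the remaining 20 → done.
Vendor 19, Vendor 6: unused.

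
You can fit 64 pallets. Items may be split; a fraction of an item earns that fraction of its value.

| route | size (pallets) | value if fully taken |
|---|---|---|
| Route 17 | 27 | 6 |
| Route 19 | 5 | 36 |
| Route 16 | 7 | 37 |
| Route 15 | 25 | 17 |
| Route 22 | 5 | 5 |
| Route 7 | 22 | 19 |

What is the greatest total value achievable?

114

Best value per unit of size first: Route 19 36/5≈7.2, Route 16 37/7≈5.29, Route 22 5/5≈1, Route 7 19/22≈0.864, Route 15 17/25≈0.68, Route 17 6/27≈0.222.
Take all of Route 19 (5 pallets, value 36) ; 59 pallets left.
Take all of Route 16 (7 pallets, value 37) ; 52 pallets left.
Take all of Route 22 (5 pallets, value 5) ; 47 pallets left.
Route 7: take in full, 22 pallets for value 19 ; 25 left.
All 25 pallets of Route 15 fit (value 17) ; 0 remain.
Total value = 114.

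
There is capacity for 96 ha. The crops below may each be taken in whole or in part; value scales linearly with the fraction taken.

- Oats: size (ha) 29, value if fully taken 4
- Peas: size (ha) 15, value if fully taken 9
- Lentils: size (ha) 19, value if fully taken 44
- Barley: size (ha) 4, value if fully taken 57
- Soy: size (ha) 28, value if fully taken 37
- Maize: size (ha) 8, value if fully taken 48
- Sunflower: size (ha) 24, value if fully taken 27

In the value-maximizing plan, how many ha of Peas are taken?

Best value per unit of size first: Barley 57/4≈14.2, Maize 48/8≈6, Lentils 44/19≈2.32, Soy 37/28≈1.32, Sunflower 27/24≈1.12, Peas 9/15≈0.6, Oats 4/29≈0.138.
All 4 ha of Barley fit (value 57) → 92 remain.
Take all of Maize (8 ha, value 48) → 84 ha left.
All 19 ha of Lentils fit (value 44) → 65 remain.
Soy: take in full, 28 ha for value 37 → 37 left.
All 24 ha of Sunflower fit (value 27) → 13 remain.
Fill the last 13 ha with part of Peas: 13/15 of it earns 7.8.

13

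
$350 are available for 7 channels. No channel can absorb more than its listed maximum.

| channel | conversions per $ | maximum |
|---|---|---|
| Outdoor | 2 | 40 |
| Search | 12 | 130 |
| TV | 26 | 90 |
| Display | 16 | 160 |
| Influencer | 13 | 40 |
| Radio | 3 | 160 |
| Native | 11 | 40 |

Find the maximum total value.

6140

Order the channels by conversions per $: TV 26 > Display 16 > Influencer 13 > Search 12 > Native 11 > Radio 3 > Outdoor 2.
TV: +90 to 90 (cap) — 260 left.
Display: +160 to 160 (cap) — 100 left.
Influencer takes 40 to reach its cap of 40 — 60 left.
Search has room for 130 but only 60 remain, so it gets 60.
Total = 12×60 + 26×90 + 16×160 + 13×40 = 6140.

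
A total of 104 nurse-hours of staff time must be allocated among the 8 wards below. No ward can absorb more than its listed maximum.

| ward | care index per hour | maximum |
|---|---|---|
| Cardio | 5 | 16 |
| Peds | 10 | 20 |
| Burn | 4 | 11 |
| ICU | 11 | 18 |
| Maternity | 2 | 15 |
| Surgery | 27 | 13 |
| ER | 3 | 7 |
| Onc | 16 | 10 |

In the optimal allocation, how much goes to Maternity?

9

Highest care index per hour first: Surgery 27 > Onc 16 > ICU 11 > Peds 10 > Cardio 5 > Burn 4 > ER 3 > Maternity 2.
Give Surgery 13 to hit its cap of 13 ; 91 left.
Onc takes 10 to reach its cap of 10 ; 81 left.
Give ICU 18 to hit its cap of 18 ; 63 left.
Give Peds 20 to hit its cap of 20 ; 43 left.
Cardio: +16 to 16 (cap) ; 27 left.
Burn takes 11 to reach its cap of 11 ; 16 left.
ER takes 7 to reach its cap of 7 ; 9 left.
Maternity has room for 15 but only 9 remain, so it gets 9.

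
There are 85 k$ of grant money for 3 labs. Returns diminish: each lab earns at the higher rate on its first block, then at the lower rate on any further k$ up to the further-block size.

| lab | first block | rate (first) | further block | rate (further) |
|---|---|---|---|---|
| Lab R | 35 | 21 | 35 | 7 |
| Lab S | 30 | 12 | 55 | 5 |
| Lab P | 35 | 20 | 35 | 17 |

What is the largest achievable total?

Rank every tier by rate: Lab R/first 21 > Lab P/first 20 > Lab P/second 17 > Lab S/first 12 > Lab R/second 7 > Lab S/second 5.
Lab R/first (21): +35 → 50 left.
Lab P first at 20: fill all 35 → 15 left.
Lab P/second: +15 of 35 at 17; pool empty.
Total = 21×35 + 20×35 + 17×15 = 1690.

1690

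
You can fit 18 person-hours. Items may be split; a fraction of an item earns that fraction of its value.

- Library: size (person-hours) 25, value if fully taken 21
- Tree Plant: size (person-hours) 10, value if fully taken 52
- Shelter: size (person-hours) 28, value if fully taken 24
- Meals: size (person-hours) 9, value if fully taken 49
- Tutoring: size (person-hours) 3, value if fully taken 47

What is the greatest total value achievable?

Sort by value density: Tutoring 47/3≈15.7, Meals 49/9≈5.44, Tree Plant 52/10≈5.2, Shelter 24/28≈0.857, Library 21/25≈0.84.
All 3 person-hours of Tutoring fit (value 47) — 15 remain.
All 9 person-hours of Meals fit (value 49) — 6 remain.
Only 6 person-hours remain; take 6/10 of Tree Plant for value 52×6/10 = 31.2.
Total value = 127.2.

127.2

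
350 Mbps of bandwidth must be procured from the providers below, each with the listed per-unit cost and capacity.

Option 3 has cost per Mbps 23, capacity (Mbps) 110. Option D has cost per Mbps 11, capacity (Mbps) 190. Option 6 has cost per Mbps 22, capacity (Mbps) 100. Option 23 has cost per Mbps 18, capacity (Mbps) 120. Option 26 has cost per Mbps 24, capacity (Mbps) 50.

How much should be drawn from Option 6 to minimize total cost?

40

Use providers in increasing cost order.
Take 190 from Option D at 11 → need 160 more.
Option 23 (18): use full 120 → 40 Mbps to go.
Option 6 at 22: take 40 of its 100 → requirement met.
Option 3, Option 26: unused.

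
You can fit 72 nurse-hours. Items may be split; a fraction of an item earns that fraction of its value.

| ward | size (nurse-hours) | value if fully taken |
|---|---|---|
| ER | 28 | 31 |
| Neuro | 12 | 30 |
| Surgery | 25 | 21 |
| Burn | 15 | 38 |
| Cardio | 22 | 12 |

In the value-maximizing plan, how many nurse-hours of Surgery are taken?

17

Sort by value density: Burn 38/15≈2.53, Neuro 30/12≈2.5, ER 31/28≈1.11, Surgery 21/25≈0.84, Cardio 12/22≈0.545.
Burn: take in full, 15 nurse-hours for value 38 — 57 left.
All 12 nurse-hours of Neuro fit (value 30) — 45 remain.
All 28 nurse-hours of ER fit (value 31) — 17 remain.
Only 17 nurse-hours remain; take 17/25 of Surgery for value 21×17/25 = 14.28.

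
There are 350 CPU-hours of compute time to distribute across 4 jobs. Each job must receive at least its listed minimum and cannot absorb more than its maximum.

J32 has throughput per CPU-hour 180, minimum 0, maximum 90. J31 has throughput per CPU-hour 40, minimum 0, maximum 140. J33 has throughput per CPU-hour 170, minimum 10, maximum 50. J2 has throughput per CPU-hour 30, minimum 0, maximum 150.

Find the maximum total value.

32400

Meeting every minimum uses 0+0+10+0 = 10 CPU-hours, leaving 340.
Order the jobs by throughput per CPU-hour: J32 180 > J33 170 > J31 40 > J2 30.
J32 takes 90 more to reach its cap of 90 → 250 left.
Give J33 40 more to hit its cap of 50 → 210 left.
J31: +140 to 140 (cap) → 70 left.
J2 has room for 150 more but only 70 remain, so it gets 70.
Total = 180×90 + 40×140 + 170×50 + 30×70 = 32400.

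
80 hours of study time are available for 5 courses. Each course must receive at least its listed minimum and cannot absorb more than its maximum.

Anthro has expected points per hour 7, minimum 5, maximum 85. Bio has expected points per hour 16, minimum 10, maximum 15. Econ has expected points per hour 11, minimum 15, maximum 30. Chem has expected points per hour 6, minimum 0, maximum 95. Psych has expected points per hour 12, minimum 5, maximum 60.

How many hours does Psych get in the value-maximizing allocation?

Meeting every minimum uses 5+10+15+0+5 = 35 hours, leaving 45.
Rank by expected points per hour: Bio 16 > Psych 12 > Econ 11 > Anthro 7 > Chem 6.
Give Bio 5 more to hit its cap of 15 → 40 left.
Psych has room for 55 more but only 40 remain, so it gets 45.

45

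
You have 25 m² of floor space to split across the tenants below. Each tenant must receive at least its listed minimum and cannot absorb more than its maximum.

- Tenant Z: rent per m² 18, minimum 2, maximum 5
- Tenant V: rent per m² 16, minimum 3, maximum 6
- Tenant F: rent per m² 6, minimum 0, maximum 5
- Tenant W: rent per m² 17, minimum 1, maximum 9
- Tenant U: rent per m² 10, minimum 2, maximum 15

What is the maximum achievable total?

Meeting every minimum uses 2+3+0+1+2 = 8 m², leaving 17.
Highest rent per m² first: Tenant Z 18 > Tenant W 17 > Tenant V 16 > Tenant U 10 > Tenant F 6.
Give Tenant Z 3 more to hit its cap of 5 — 14 left.
Tenant W: +8 to 9 (cap) — 6 left.
Tenant V takes 3 more to reach its cap of 6 — 3 left.
Tenant U: +3 (room for 13) → 5. Pool exhausted.
Total = 18×5 + 16×6 + 17×9 + 10×5 = 389.

389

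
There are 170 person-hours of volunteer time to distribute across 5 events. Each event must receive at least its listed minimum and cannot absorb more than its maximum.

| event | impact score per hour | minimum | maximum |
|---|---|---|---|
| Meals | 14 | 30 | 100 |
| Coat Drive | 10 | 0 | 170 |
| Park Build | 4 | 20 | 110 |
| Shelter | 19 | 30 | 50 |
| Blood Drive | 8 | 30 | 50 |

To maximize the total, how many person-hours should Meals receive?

70

Meeting every minimum uses 30+0+20+30+30 = 110 person-hours, leaving 60.
Rank by impact score per hour: Shelter 19 > Meals 14 > Coat Drive 10 > Blood Drive 8 > Park Build 4.
Give Shelter 20 more to hit its cap of 50 → 40 left.
Meals: +40 (room for 70) → 70. Pool exhausted.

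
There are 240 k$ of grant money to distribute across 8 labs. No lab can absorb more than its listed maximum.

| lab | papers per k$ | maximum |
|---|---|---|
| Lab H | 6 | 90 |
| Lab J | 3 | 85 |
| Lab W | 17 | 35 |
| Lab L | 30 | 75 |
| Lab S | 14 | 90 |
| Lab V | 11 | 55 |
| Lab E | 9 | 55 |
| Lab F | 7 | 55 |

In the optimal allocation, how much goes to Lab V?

40

Order the labs by papers per k$: Lab L 30 > Lab W 17 > Lab S 14 > Lab V 11 > Lab E 9 > Lab F 7 > Lab H 6 > Lab J 3.
Lab L takes 75 to reach its cap of 75 — 165 left.
Lab W: +35 to 35 (cap) — 130 left.
Give Lab S 90 to hit its cap of 90 — 40 left.
Lab V: +40 (room for 55) → 40. Pool exhausted.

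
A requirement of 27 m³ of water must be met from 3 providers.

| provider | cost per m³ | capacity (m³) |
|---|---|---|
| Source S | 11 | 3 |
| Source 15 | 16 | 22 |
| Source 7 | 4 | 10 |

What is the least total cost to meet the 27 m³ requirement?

297

Cheapest first:
Source 7 at 4: take all 10 m³ ; 17 still needed.
Source S at 11: take all 3 m³ ; 14 still needed.
Take 14 from Source 15 at 16 to finish.
Cost = 10×4 + 3×11 + 14×16 = 297.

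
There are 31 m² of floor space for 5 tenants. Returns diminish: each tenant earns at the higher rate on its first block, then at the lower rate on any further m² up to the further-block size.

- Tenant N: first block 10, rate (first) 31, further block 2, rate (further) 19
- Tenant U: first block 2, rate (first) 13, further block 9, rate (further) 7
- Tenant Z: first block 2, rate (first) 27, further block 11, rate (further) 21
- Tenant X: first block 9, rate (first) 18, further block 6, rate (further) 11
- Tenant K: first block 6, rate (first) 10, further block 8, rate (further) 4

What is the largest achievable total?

Order all 10 blocks by rate: Tenant N/first 31 > Tenant Z/first 27 > Tenant Z/second 21 > Tenant N/second 19 > Tenant X/first 18 > Tenant U/first 13 > Tenant X/second 11 > Tenant K/first 10 > Tenant U/second 7 > Tenant K/second 4.
Tenant N/first (31): +10 ; 21 left.
Fill Tenant Z first block (2 at 27) ; 19 left.
Fill Tenant Z second block (11 at 21) ; 8 left.
Tenant N/second (19): +2 ; 6 left.
Tenant X/first: +6 of 9 at 18; pool empty.
Total = 31×10 + 27×2 + 21×11 + 19×2 + 18×6 = 741.

741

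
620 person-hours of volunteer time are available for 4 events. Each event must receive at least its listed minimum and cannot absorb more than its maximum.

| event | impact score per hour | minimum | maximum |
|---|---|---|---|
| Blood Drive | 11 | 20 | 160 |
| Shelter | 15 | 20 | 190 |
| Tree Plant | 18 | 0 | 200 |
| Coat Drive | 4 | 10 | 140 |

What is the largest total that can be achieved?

8490

Meeting every minimum uses 20+20+0+10 = 50 person-hours, leaving 570.
Highest impact score per hour first: Tree Plant 18 > Shelter 15 > Blood Drive 11 > Coat Drive 4.
Tree Plant takes 200 more to reach its cap of 200 — 370 left.
Shelter takes 170 more to reach its cap of 190 — 200 left.
Blood Drive: +140 to 160 (cap) — 60 left.
Only 60 left; Coat Drive takes them to reach 70.
Total = 11×160 + 15×190 + 18×200 + 4×70 = 8490.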